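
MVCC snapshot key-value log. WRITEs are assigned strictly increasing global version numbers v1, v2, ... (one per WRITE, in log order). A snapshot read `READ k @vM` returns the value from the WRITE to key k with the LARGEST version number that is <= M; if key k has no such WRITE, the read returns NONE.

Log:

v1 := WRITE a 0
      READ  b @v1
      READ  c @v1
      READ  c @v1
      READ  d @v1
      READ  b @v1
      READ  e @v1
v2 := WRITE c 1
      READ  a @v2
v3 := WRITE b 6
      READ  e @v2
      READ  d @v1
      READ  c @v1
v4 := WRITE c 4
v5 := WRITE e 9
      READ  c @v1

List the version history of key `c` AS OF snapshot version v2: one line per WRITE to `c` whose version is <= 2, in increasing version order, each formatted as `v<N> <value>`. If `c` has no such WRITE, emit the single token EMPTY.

Scan writes for key=c with version <= 2:
  v1 WRITE a 0 -> skip
  v2 WRITE c 1 -> keep
  v3 WRITE b 6 -> skip
  v4 WRITE c 4 -> drop (> snap)
  v5 WRITE e 9 -> skip
Collected: [(2, 1)]

Answer: v2 1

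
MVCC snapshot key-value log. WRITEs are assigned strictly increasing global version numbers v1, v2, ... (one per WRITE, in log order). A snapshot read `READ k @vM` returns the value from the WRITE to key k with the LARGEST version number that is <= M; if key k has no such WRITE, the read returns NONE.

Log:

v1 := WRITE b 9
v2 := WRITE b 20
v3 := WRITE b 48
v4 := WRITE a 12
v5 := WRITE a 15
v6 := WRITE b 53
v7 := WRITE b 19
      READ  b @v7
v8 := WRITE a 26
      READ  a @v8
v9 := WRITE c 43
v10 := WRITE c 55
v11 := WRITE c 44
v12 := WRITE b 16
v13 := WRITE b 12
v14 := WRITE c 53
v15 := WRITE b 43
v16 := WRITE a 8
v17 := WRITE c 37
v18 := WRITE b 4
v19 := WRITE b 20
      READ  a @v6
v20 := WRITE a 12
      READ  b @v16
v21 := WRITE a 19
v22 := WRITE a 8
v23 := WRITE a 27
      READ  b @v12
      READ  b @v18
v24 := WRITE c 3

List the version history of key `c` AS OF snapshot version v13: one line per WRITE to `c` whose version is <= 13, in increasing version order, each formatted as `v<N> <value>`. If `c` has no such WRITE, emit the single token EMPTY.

Scan writes for key=c with version <= 13:
  v1 WRITE b 9 -> skip
  v2 WRITE b 20 -> skip
  v3 WRITE b 48 -> skip
  v4 WRITE a 12 -> skip
  v5 WRITE a 15 -> skip
  v6 WRITE b 53 -> skip
  v7 WRITE b 19 -> skip
  v8 WRITE a 26 -> skip
  v9 WRITE c 43 -> keep
  v10 WRITE c 55 -> keep
  v11 WRITE c 44 -> keep
  v12 WRITE b 16 -> skip
  v13 WRITE b 12 -> skip
  v14 WRITE c 53 -> drop (> snap)
  v15 WRITE b 43 -> skip
  v16 WRITE a 8 -> skip
  v17 WRITE c 37 -> drop (> snap)
  v18 WRITE b 4 -> skip
  v19 WRITE b 20 -> skip
  v20 WRITE a 12 -> skip
  v21 WRITE a 19 -> skip
  v22 WRITE a 8 -> skip
  v23 WRITE a 27 -> skip
  v24 WRITE c 3 -> drop (> snap)
Collected: [(9, 43), (10, 55), (11, 44)]

Answer: v9 43
v10 55
v11 44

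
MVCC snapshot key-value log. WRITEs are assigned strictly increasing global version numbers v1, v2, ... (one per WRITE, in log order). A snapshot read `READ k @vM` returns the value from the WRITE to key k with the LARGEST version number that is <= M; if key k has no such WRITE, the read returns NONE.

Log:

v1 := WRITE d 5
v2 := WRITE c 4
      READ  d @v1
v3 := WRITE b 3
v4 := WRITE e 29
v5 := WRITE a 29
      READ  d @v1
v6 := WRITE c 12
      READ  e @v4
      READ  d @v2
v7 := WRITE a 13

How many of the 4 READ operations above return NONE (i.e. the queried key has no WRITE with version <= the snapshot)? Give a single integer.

v1: WRITE d=5  (d history now [(1, 5)])
v2: WRITE c=4  (c history now [(2, 4)])
READ d @v1: history=[(1, 5)] -> pick v1 -> 5
v3: WRITE b=3  (b history now [(3, 3)])
v4: WRITE e=29  (e history now [(4, 29)])
v5: WRITE a=29  (a history now [(5, 29)])
READ d @v1: history=[(1, 5)] -> pick v1 -> 5
v6: WRITE c=12  (c history now [(2, 4), (6, 12)])
READ e @v4: history=[(4, 29)] -> pick v4 -> 29
READ d @v2: history=[(1, 5)] -> pick v1 -> 5
v7: WRITE a=13  (a history now [(5, 29), (7, 13)])
Read results in order: ['5', '5', '29', '5']
NONE count = 0

Answer: 0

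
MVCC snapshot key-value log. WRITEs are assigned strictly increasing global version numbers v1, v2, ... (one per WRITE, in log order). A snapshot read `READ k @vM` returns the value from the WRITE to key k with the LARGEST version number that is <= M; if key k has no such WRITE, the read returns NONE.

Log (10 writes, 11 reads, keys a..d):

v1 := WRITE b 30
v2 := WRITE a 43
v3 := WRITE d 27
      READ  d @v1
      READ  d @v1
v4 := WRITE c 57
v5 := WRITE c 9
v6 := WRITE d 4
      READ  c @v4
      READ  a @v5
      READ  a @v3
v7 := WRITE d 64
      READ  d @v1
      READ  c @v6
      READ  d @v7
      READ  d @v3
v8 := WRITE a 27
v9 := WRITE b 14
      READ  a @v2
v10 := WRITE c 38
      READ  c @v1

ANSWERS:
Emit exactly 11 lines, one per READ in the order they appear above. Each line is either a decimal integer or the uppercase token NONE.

Answer: NONE
NONE
57
43
43
NONE
9
64
27
43
NONE

Derivation:
v1: WRITE b=30  (b history now [(1, 30)])
v2: WRITE a=43  (a history now [(2, 43)])
v3: WRITE d=27  (d history now [(3, 27)])
READ d @v1: history=[(3, 27)] -> no version <= 1 -> NONE
READ d @v1: history=[(3, 27)] -> no version <= 1 -> NONE
v4: WRITE c=57  (c history now [(4, 57)])
v5: WRITE c=9  (c history now [(4, 57), (5, 9)])
v6: WRITE d=4  (d history now [(3, 27), (6, 4)])
READ c @v4: history=[(4, 57), (5, 9)] -> pick v4 -> 57
READ a @v5: history=[(2, 43)] -> pick v2 -> 43
READ a @v3: history=[(2, 43)] -> pick v2 -> 43
v7: WRITE d=64  (d history now [(3, 27), (6, 4), (7, 64)])
READ d @v1: history=[(3, 27), (6, 4), (7, 64)] -> no version <= 1 -> NONE
READ c @v6: history=[(4, 57), (5, 9)] -> pick v5 -> 9
READ d @v7: history=[(3, 27), (6, 4), (7, 64)] -> pick v7 -> 64
READ d @v3: history=[(3, 27), (6, 4), (7, 64)] -> pick v3 -> 27
v8: WRITE a=27  (a history now [(2, 43), (8, 27)])
v9: WRITE b=14  (b history now [(1, 30), (9, 14)])
READ a @v2: history=[(2, 43), (8, 27)] -> pick v2 -> 43
v10: WRITE c=38  (c history now [(4, 57), (5, 9), (10, 38)])
READ c @v1: history=[(4, 57), (5, 9), (10, 38)] -> no version <= 1 -> NONE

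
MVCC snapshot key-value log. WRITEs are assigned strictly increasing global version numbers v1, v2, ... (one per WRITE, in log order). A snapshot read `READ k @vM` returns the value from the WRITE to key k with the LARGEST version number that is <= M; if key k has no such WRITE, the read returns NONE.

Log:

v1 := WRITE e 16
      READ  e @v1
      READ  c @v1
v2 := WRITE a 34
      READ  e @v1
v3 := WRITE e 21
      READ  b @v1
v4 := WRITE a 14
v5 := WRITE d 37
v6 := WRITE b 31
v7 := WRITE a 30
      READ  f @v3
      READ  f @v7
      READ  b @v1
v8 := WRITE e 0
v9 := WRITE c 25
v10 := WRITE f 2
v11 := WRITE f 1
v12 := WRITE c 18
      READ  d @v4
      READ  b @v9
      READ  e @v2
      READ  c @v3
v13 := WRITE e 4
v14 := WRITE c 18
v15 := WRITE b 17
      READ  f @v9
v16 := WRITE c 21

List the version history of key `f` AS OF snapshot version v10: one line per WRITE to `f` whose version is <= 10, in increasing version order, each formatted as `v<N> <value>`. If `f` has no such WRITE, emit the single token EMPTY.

Answer: v10 2

Derivation:
Scan writes for key=f with version <= 10:
  v1 WRITE e 16 -> skip
  v2 WRITE a 34 -> skip
  v3 WRITE e 21 -> skip
  v4 WRITE a 14 -> skip
  v5 WRITE d 37 -> skip
  v6 WRITE b 31 -> skip
  v7 WRITE a 30 -> skip
  v8 WRITE e 0 -> skip
  v9 WRITE c 25 -> skip
  v10 WRITE f 2 -> keep
  v11 WRITE f 1 -> drop (> snap)
  v12 WRITE c 18 -> skip
  v13 WRITE e 4 -> skip
  v14 WRITE c 18 -> skip
  v15 WRITE b 17 -> skip
  v16 WRITE c 21 -> skip
Collected: [(10, 2)]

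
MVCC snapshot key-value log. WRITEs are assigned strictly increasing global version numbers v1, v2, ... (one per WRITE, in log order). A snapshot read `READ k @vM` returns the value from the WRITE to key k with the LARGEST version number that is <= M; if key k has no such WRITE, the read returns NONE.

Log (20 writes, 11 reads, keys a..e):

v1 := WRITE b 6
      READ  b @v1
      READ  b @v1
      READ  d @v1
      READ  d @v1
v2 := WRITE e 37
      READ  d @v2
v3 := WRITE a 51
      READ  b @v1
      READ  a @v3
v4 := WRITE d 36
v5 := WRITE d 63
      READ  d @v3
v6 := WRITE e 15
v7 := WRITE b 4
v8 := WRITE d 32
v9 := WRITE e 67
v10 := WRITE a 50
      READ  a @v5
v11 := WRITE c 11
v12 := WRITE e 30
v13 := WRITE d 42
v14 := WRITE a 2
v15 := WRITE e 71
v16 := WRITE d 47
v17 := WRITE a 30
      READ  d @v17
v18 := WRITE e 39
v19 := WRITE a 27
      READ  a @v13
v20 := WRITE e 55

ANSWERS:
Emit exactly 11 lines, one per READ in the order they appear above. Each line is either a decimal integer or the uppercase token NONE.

v1: WRITE b=6  (b history now [(1, 6)])
READ b @v1: history=[(1, 6)] -> pick v1 -> 6
READ b @v1: history=[(1, 6)] -> pick v1 -> 6
READ d @v1: history=[] -> no version <= 1 -> NONE
READ d @v1: history=[] -> no version <= 1 -> NONE
v2: WRITE e=37  (e history now [(2, 37)])
READ d @v2: history=[] -> no version <= 2 -> NONE
v3: WRITE a=51  (a history now [(3, 51)])
READ b @v1: history=[(1, 6)] -> pick v1 -> 6
READ a @v3: history=[(3, 51)] -> pick v3 -> 51
v4: WRITE d=36  (d history now [(4, 36)])
v5: WRITE d=63  (d history now [(4, 36), (5, 63)])
READ d @v3: history=[(4, 36), (5, 63)] -> no version <= 3 -> NONE
v6: WRITE e=15  (e history now [(2, 37), (6, 15)])
v7: WRITE b=4  (b history now [(1, 6), (7, 4)])
v8: WRITE d=32  (d history now [(4, 36), (5, 63), (8, 32)])
v9: WRITE e=67  (e history now [(2, 37), (6, 15), (9, 67)])
v10: WRITE a=50  (a history now [(3, 51), (10, 50)])
READ a @v5: history=[(3, 51), (10, 50)] -> pick v3 -> 51
v11: WRITE c=11  (c history now [(11, 11)])
v12: WRITE e=30  (e history now [(2, 37), (6, 15), (9, 67), (12, 30)])
v13: WRITE d=42  (d history now [(4, 36), (5, 63), (8, 32), (13, 42)])
v14: WRITE a=2  (a history now [(3, 51), (10, 50), (14, 2)])
v15: WRITE e=71  (e history now [(2, 37), (6, 15), (9, 67), (12, 30), (15, 71)])
v16: WRITE d=47  (d history now [(4, 36), (5, 63), (8, 32), (13, 42), (16, 47)])
v17: WRITE a=30  (a history now [(3, 51), (10, 50), (14, 2), (17, 30)])
READ d @v17: history=[(4, 36), (5, 63), (8, 32), (13, 42), (16, 47)] -> pick v16 -> 47
v18: WRITE e=39  (e history now [(2, 37), (6, 15), (9, 67), (12, 30), (15, 71), (18, 39)])
v19: WRITE a=27  (a history now [(3, 51), (10, 50), (14, 2), (17, 30), (19, 27)])
READ a @v13: history=[(3, 51), (10, 50), (14, 2), (17, 30), (19, 27)] -> pick v10 -> 50
v20: WRITE e=55  (e history now [(2, 37), (6, 15), (9, 67), (12, 30), (15, 71), (18, 39), (20, 55)])

Answer: 6
6
NONE
NONE
NONE
6
51
NONE
51
47
50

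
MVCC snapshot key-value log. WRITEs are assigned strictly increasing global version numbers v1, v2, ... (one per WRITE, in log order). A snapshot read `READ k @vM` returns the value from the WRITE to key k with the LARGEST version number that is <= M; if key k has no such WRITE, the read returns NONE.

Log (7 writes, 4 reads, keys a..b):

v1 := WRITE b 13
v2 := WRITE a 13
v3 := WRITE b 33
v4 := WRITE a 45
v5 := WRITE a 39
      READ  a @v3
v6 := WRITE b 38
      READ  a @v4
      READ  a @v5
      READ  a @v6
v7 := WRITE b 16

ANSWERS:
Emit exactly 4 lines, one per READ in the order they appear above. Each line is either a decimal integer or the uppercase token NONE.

v1: WRITE b=13  (b history now [(1, 13)])
v2: WRITE a=13  (a history now [(2, 13)])
v3: WRITE b=33  (b history now [(1, 13), (3, 33)])
v4: WRITE a=45  (a history now [(2, 13), (4, 45)])
v5: WRITE a=39  (a history now [(2, 13), (4, 45), (5, 39)])
READ a @v3: history=[(2, 13), (4, 45), (5, 39)] -> pick v2 -> 13
v6: WRITE b=38  (b history now [(1, 13), (3, 33), (6, 38)])
READ a @v4: history=[(2, 13), (4, 45), (5, 39)] -> pick v4 -> 45
READ a @v5: history=[(2, 13), (4, 45), (5, 39)] -> pick v5 -> 39
READ a @v6: history=[(2, 13), (4, 45), (5, 39)] -> pick v5 -> 39
v7: WRITE b=16  (b history now [(1, 13), (3, 33), (6, 38), (7, 16)])

Answer: 13
45
39
39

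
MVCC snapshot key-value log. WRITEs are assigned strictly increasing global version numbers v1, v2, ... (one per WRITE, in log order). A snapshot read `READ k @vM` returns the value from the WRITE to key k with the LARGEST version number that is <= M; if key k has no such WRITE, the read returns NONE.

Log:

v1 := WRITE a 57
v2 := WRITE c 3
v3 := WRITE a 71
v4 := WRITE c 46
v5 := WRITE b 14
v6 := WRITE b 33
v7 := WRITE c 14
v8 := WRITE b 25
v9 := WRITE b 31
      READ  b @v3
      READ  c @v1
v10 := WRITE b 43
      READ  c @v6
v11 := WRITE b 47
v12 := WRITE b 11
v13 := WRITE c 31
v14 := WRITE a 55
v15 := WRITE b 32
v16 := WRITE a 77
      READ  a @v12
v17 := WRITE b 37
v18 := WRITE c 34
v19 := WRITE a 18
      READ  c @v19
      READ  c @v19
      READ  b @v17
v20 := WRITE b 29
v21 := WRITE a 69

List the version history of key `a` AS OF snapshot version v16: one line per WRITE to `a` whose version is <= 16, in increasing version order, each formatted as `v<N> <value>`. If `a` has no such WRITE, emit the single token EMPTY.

Scan writes for key=a with version <= 16:
  v1 WRITE a 57 -> keep
  v2 WRITE c 3 -> skip
  v3 WRITE a 71 -> keep
  v4 WRITE c 46 -> skip
  v5 WRITE b 14 -> skip
  v6 WRITE b 33 -> skip
  v7 WRITE c 14 -> skip
  v8 WRITE b 25 -> skip
  v9 WRITE b 31 -> skip
  v10 WRITE b 43 -> skip
  v11 WRITE b 47 -> skip
  v12 WRITE b 11 -> skip
  v13 WRITE c 31 -> skip
  v14 WRITE a 55 -> keep
  v15 WRITE b 32 -> skip
  v16 WRITE a 77 -> keep
  v17 WRITE b 37 -> skip
  v18 WRITE c 34 -> skip
  v19 WRITE a 18 -> drop (> snap)
  v20 WRITE b 29 -> skip
  v21 WRITE a 69 -> drop (> snap)
Collected: [(1, 57), (3, 71), (14, 55), (16, 77)]

Answer: v1 57
v3 71
v14 55
v16 77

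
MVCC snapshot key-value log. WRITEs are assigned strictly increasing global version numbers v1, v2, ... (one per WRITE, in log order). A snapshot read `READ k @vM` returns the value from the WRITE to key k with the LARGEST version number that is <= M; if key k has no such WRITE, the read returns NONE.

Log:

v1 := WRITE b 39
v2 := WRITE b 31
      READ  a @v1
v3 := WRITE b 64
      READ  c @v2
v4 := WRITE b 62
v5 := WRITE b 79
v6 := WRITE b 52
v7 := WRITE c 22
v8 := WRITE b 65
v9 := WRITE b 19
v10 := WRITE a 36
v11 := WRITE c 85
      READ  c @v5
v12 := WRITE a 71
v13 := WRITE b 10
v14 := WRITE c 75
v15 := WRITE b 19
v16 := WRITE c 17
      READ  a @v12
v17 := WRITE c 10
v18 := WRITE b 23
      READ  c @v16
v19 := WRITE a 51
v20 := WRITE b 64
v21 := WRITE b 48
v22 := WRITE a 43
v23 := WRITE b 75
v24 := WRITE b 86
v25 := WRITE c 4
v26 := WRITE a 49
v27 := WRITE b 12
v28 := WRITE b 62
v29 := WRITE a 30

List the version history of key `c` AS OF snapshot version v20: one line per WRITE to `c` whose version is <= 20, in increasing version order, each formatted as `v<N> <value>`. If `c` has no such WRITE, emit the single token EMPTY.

Scan writes for key=c with version <= 20:
  v1 WRITE b 39 -> skip
  v2 WRITE b 31 -> skip
  v3 WRITE b 64 -> skip
  v4 WRITE b 62 -> skip
  v5 WRITE b 79 -> skip
  v6 WRITE b 52 -> skip
  v7 WRITE c 22 -> keep
  v8 WRITE b 65 -> skip
  v9 WRITE b 19 -> skip
  v10 WRITE a 36 -> skip
  v11 WRITE c 85 -> keep
  v12 WRITE a 71 -> skip
  v13 WRITE b 10 -> skip
  v14 WRITE c 75 -> keep
  v15 WRITE b 19 -> skip
  v16 WRITE c 17 -> keep
  v17 WRITE c 10 -> keep
  v18 WRITE b 23 -> skip
  v19 WRITE a 51 -> skip
  v20 WRITE b 64 -> skip
  v21 WRITE b 48 -> skip
  v22 WRITE a 43 -> skip
  v23 WRITE b 75 -> skip
  v24 WRITE b 86 -> skip
  v25 WRITE c 4 -> drop (> snap)
  v26 WRITE a 49 -> skip
  v27 WRITE b 12 -> skip
  v28 WRITE b 62 -> skip
  v29 WRITE a 30 -> skip
Collected: [(7, 22), (11, 85), (14, 75), (16, 17), (17, 10)]

Answer: v7 22
v11 85
v14 75
v16 17
v17 10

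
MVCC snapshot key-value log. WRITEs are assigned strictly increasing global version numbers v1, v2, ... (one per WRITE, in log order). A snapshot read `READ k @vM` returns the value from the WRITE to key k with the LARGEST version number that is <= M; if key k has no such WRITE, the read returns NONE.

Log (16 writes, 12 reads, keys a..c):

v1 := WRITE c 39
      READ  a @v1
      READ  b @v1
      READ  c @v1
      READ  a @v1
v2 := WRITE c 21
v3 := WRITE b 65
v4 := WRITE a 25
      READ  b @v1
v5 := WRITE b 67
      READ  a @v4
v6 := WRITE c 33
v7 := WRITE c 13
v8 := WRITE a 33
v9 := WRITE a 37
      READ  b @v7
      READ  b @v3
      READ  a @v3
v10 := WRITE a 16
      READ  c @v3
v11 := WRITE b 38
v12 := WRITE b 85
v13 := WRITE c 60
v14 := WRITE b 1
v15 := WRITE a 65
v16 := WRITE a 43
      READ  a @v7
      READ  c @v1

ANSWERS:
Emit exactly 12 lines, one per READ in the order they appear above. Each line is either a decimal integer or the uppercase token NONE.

v1: WRITE c=39  (c history now [(1, 39)])
READ a @v1: history=[] -> no version <= 1 -> NONE
READ b @v1: history=[] -> no version <= 1 -> NONE
READ c @v1: history=[(1, 39)] -> pick v1 -> 39
READ a @v1: history=[] -> no version <= 1 -> NONE
v2: WRITE c=21  (c history now [(1, 39), (2, 21)])
v3: WRITE b=65  (b history now [(3, 65)])
v4: WRITE a=25  (a history now [(4, 25)])
READ b @v1: history=[(3, 65)] -> no version <= 1 -> NONE
v5: WRITE b=67  (b history now [(3, 65), (5, 67)])
READ a @v4: history=[(4, 25)] -> pick v4 -> 25
v6: WRITE c=33  (c history now [(1, 39), (2, 21), (6, 33)])
v7: WRITE c=13  (c history now [(1, 39), (2, 21), (6, 33), (7, 13)])
v8: WRITE a=33  (a history now [(4, 25), (8, 33)])
v9: WRITE a=37  (a history now [(4, 25), (8, 33), (9, 37)])
READ b @v7: history=[(3, 65), (5, 67)] -> pick v5 -> 67
READ b @v3: history=[(3, 65), (5, 67)] -> pick v3 -> 65
READ a @v3: history=[(4, 25), (8, 33), (9, 37)] -> no version <= 3 -> NONE
v10: WRITE a=16  (a history now [(4, 25), (8, 33), (9, 37), (10, 16)])
READ c @v3: history=[(1, 39), (2, 21), (6, 33), (7, 13)] -> pick v2 -> 21
v11: WRITE b=38  (b history now [(3, 65), (5, 67), (11, 38)])
v12: WRITE b=85  (b history now [(3, 65), (5, 67), (11, 38), (12, 85)])
v13: WRITE c=60  (c history now [(1, 39), (2, 21), (6, 33), (7, 13), (13, 60)])
v14: WRITE b=1  (b history now [(3, 65), (5, 67), (11, 38), (12, 85), (14, 1)])
v15: WRITE a=65  (a history now [(4, 25), (8, 33), (9, 37), (10, 16), (15, 65)])
v16: WRITE a=43  (a history now [(4, 25), (8, 33), (9, 37), (10, 16), (15, 65), (16, 43)])
READ a @v7: history=[(4, 25), (8, 33), (9, 37), (10, 16), (15, 65), (16, 43)] -> pick v4 -> 25
READ c @v1: history=[(1, 39), (2, 21), (6, 33), (7, 13), (13, 60)] -> pick v1 -> 39

Answer: NONE
NONE
39
NONE
NONE
25
67
65
NONE
21
25
39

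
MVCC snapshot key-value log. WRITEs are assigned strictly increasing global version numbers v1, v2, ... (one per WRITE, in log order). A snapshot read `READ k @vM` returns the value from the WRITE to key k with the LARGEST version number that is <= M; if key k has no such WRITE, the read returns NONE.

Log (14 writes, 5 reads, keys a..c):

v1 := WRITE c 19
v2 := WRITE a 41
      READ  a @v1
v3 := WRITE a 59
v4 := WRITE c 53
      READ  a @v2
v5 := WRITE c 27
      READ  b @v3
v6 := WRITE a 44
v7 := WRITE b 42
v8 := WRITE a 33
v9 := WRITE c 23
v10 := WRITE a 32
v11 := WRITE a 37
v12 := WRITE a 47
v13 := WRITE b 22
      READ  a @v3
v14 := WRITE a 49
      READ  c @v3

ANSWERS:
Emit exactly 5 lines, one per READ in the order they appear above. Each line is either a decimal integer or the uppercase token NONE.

Answer: NONE
41
NONE
59
19

Derivation:
v1: WRITE c=19  (c history now [(1, 19)])
v2: WRITE a=41  (a history now [(2, 41)])
READ a @v1: history=[(2, 41)] -> no version <= 1 -> NONE
v3: WRITE a=59  (a history now [(2, 41), (3, 59)])
v4: WRITE c=53  (c history now [(1, 19), (4, 53)])
READ a @v2: history=[(2, 41), (3, 59)] -> pick v2 -> 41
v5: WRITE c=27  (c history now [(1, 19), (4, 53), (5, 27)])
READ b @v3: history=[] -> no version <= 3 -> NONE
v6: WRITE a=44  (a history now [(2, 41), (3, 59), (6, 44)])
v7: WRITE b=42  (b history now [(7, 42)])
v8: WRITE a=33  (a history now [(2, 41), (3, 59), (6, 44), (8, 33)])
v9: WRITE c=23  (c history now [(1, 19), (4, 53), (5, 27), (9, 23)])
v10: WRITE a=32  (a history now [(2, 41), (3, 59), (6, 44), (8, 33), (10, 32)])
v11: WRITE a=37  (a history now [(2, 41), (3, 59), (6, 44), (8, 33), (10, 32), (11, 37)])
v12: WRITE a=47  (a history now [(2, 41), (3, 59), (6, 44), (8, 33), (10, 32), (11, 37), (12, 47)])
v13: WRITE b=22  (b history now [(7, 42), (13, 22)])
READ a @v3: history=[(2, 41), (3, 59), (6, 44), (8, 33), (10, 32), (11, 37), (12, 47)] -> pick v3 -> 59
v14: WRITE a=49  (a history now [(2, 41), (3, 59), (6, 44), (8, 33), (10, 32), (11, 37), (12, 47), (14, 49)])
READ c @v3: history=[(1, 19), (4, 53), (5, 27), (9, 23)] -> pick v1 -> 19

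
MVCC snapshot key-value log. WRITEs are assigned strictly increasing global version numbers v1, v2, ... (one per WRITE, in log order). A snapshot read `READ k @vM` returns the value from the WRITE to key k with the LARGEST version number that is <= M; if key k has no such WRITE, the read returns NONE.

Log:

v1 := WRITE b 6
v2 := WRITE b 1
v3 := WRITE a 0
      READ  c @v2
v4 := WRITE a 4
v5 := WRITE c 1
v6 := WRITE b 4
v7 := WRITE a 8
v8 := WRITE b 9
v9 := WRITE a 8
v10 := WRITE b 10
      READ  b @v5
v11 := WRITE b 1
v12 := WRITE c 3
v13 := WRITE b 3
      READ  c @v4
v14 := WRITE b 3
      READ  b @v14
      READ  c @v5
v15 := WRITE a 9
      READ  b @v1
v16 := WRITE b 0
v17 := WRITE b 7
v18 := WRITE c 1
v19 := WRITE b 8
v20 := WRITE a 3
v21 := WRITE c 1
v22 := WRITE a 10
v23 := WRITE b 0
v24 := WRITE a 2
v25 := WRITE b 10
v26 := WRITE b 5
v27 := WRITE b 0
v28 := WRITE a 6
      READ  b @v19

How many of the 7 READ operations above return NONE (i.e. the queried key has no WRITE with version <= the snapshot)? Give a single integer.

Answer: 2

Derivation:
v1: WRITE b=6  (b history now [(1, 6)])
v2: WRITE b=1  (b history now [(1, 6), (2, 1)])
v3: WRITE a=0  (a history now [(3, 0)])
READ c @v2: history=[] -> no version <= 2 -> NONE
v4: WRITE a=4  (a history now [(3, 0), (4, 4)])
v5: WRITE c=1  (c history now [(5, 1)])
v6: WRITE b=4  (b history now [(1, 6), (2, 1), (6, 4)])
v7: WRITE a=8  (a history now [(3, 0), (4, 4), (7, 8)])
v8: WRITE b=9  (b history now [(1, 6), (2, 1), (6, 4), (8, 9)])
v9: WRITE a=8  (a history now [(3, 0), (4, 4), (7, 8), (9, 8)])
v10: WRITE b=10  (b history now [(1, 6), (2, 1), (6, 4), (8, 9), (10, 10)])
READ b @v5: history=[(1, 6), (2, 1), (6, 4), (8, 9), (10, 10)] -> pick v2 -> 1
v11: WRITE b=1  (b history now [(1, 6), (2, 1), (6, 4), (8, 9), (10, 10), (11, 1)])
v12: WRITE c=3  (c history now [(5, 1), (12, 3)])
v13: WRITE b=3  (b history now [(1, 6), (2, 1), (6, 4), (8, 9), (10, 10), (11, 1), (13, 3)])
READ c @v4: history=[(5, 1), (12, 3)] -> no version <= 4 -> NONE
v14: WRITE b=3  (b history now [(1, 6), (2, 1), (6, 4), (8, 9), (10, 10), (11, 1), (13, 3), (14, 3)])
READ b @v14: history=[(1, 6), (2, 1), (6, 4), (8, 9), (10, 10), (11, 1), (13, 3), (14, 3)] -> pick v14 -> 3
READ c @v5: history=[(5, 1), (12, 3)] -> pick v5 -> 1
v15: WRITE a=9  (a history now [(3, 0), (4, 4), (7, 8), (9, 8), (15, 9)])
READ b @v1: history=[(1, 6), (2, 1), (6, 4), (8, 9), (10, 10), (11, 1), (13, 3), (14, 3)] -> pick v1 -> 6
v16: WRITE b=0  (b history now [(1, 6), (2, 1), (6, 4), (8, 9), (10, 10), (11, 1), (13, 3), (14, 3), (16, 0)])
v17: WRITE b=7  (b history now [(1, 6), (2, 1), (6, 4), (8, 9), (10, 10), (11, 1), (13, 3), (14, 3), (16, 0), (17, 7)])
v18: WRITE c=1  (c history now [(5, 1), (12, 3), (18, 1)])
v19: WRITE b=8  (b history now [(1, 6), (2, 1), (6, 4), (8, 9), (10, 10), (11, 1), (13, 3), (14, 3), (16, 0), (17, 7), (19, 8)])
v20: WRITE a=3  (a history now [(3, 0), (4, 4), (7, 8), (9, 8), (15, 9), (20, 3)])
v21: WRITE c=1  (c history now [(5, 1), (12, 3), (18, 1), (21, 1)])
v22: WRITE a=10  (a history now [(3, 0), (4, 4), (7, 8), (9, 8), (15, 9), (20, 3), (22, 10)])
v23: WRITE b=0  (b history now [(1, 6), (2, 1), (6, 4), (8, 9), (10, 10), (11, 1), (13, 3), (14, 3), (16, 0), (17, 7), (19, 8), (23, 0)])
v24: WRITE a=2  (a history now [(3, 0), (4, 4), (7, 8), (9, 8), (15, 9), (20, 3), (22, 10), (24, 2)])
v25: WRITE b=10  (b history now [(1, 6), (2, 1), (6, 4), (8, 9), (10, 10), (11, 1), (13, 3), (14, 3), (16, 0), (17, 7), (19, 8), (23, 0), (25, 10)])
v26: WRITE b=5  (b history now [(1, 6), (2, 1), (6, 4), (8, 9), (10, 10), (11, 1), (13, 3), (14, 3), (16, 0), (17, 7), (19, 8), (23, 0), (25, 10), (26, 5)])
v27: WRITE b=0  (b history now [(1, 6), (2, 1), (6, 4), (8, 9), (10, 10), (11, 1), (13, 3), (14, 3), (16, 0), (17, 7), (19, 8), (23, 0), (25, 10), (26, 5), (27, 0)])
v28: WRITE a=6  (a history now [(3, 0), (4, 4), (7, 8), (9, 8), (15, 9), (20, 3), (22, 10), (24, 2), (28, 6)])
READ b @v19: history=[(1, 6), (2, 1), (6, 4), (8, 9), (10, 10), (11, 1), (13, 3), (14, 3), (16, 0), (17, 7), (19, 8), (23, 0), (25, 10), (26, 5), (27, 0)] -> pick v19 -> 8
Read results in order: ['NONE', '1', 'NONE', '3', '1', '6', '8']
NONE count = 2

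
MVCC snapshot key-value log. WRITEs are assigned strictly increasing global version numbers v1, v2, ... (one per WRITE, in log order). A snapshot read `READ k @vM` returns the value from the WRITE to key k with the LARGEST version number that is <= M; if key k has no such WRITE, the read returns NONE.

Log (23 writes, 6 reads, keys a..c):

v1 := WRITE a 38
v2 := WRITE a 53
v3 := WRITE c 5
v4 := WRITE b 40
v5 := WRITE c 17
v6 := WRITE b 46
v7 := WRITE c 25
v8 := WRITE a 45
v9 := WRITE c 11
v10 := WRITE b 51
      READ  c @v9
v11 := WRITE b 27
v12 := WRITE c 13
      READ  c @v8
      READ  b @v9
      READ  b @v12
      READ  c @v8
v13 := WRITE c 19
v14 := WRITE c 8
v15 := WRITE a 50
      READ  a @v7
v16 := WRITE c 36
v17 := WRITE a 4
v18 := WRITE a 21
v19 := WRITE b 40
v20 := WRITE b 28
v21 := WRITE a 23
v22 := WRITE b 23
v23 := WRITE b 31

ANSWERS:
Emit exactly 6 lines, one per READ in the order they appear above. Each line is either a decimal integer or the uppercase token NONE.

Answer: 11
25
46
27
25
53

Derivation:
v1: WRITE a=38  (a history now [(1, 38)])
v2: WRITE a=53  (a history now [(1, 38), (2, 53)])
v3: WRITE c=5  (c history now [(3, 5)])
v4: WRITE b=40  (b history now [(4, 40)])
v5: WRITE c=17  (c history now [(3, 5), (5, 17)])
v6: WRITE b=46  (b history now [(4, 40), (6, 46)])
v7: WRITE c=25  (c history now [(3, 5), (5, 17), (7, 25)])
v8: WRITE a=45  (a history now [(1, 38), (2, 53), (8, 45)])
v9: WRITE c=11  (c history now [(3, 5), (5, 17), (7, 25), (9, 11)])
v10: WRITE b=51  (b history now [(4, 40), (6, 46), (10, 51)])
READ c @v9: history=[(3, 5), (5, 17), (7, 25), (9, 11)] -> pick v9 -> 11
v11: WRITE b=27  (b history now [(4, 40), (6, 46), (10, 51), (11, 27)])
v12: WRITE c=13  (c history now [(3, 5), (5, 17), (7, 25), (9, 11), (12, 13)])
READ c @v8: history=[(3, 5), (5, 17), (7, 25), (9, 11), (12, 13)] -> pick v7 -> 25
READ b @v9: history=[(4, 40), (6, 46), (10, 51), (11, 27)] -> pick v6 -> 46
READ b @v12: history=[(4, 40), (6, 46), (10, 51), (11, 27)] -> pick v11 -> 27
READ c @v8: history=[(3, 5), (5, 17), (7, 25), (9, 11), (12, 13)] -> pick v7 -> 25
v13: WRITE c=19  (c history now [(3, 5), (5, 17), (7, 25), (9, 11), (12, 13), (13, 19)])
v14: WRITE c=8  (c history now [(3, 5), (5, 17), (7, 25), (9, 11), (12, 13), (13, 19), (14, 8)])
v15: WRITE a=50  (a history now [(1, 38), (2, 53), (8, 45), (15, 50)])
READ a @v7: history=[(1, 38), (2, 53), (8, 45), (15, 50)] -> pick v2 -> 53
v16: WRITE c=36  (c history now [(3, 5), (5, 17), (7, 25), (9, 11), (12, 13), (13, 19), (14, 8), (16, 36)])
v17: WRITE a=4  (a history now [(1, 38), (2, 53), (8, 45), (15, 50), (17, 4)])
v18: WRITE a=21  (a history now [(1, 38), (2, 53), (8, 45), (15, 50), (17, 4), (18, 21)])
v19: WRITE b=40  (b history now [(4, 40), (6, 46), (10, 51), (11, 27), (19, 40)])
v20: WRITE b=28  (b history now [(4, 40), (6, 46), (10, 51), (11, 27), (19, 40), (20, 28)])
v21: WRITE a=23  (a history now [(1, 38), (2, 53), (8, 45), (15, 50), (17, 4), (18, 21), (21, 23)])
v22: WRITE b=23  (b history now [(4, 40), (6, 46), (10, 51), (11, 27), (19, 40), (20, 28), (22, 23)])
v23: WRITE b=31  (b history now [(4, 40), (6, 46), (10, 51), (11, 27), (19, 40), (20, 28), (22, 23), (23, 31)])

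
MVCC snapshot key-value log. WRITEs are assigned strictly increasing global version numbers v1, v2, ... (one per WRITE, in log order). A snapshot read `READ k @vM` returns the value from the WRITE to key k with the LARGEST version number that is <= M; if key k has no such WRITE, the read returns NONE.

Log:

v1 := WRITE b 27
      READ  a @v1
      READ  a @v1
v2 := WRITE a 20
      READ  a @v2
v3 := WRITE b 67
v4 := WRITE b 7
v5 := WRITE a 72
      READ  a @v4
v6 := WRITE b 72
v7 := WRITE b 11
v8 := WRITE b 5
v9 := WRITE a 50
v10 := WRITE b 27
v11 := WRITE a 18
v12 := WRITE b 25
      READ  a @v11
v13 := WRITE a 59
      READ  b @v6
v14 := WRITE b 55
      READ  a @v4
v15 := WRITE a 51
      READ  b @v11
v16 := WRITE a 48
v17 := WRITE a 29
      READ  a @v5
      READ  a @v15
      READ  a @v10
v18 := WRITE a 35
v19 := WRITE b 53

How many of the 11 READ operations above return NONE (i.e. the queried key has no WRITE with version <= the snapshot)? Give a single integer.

v1: WRITE b=27  (b history now [(1, 27)])
READ a @v1: history=[] -> no version <= 1 -> NONE
READ a @v1: history=[] -> no version <= 1 -> NONE
v2: WRITE a=20  (a history now [(2, 20)])
READ a @v2: history=[(2, 20)] -> pick v2 -> 20
v3: WRITE b=67  (b history now [(1, 27), (3, 67)])
v4: WRITE b=7  (b history now [(1, 27), (3, 67), (4, 7)])
v5: WRITE a=72  (a history now [(2, 20), (5, 72)])
READ a @v4: history=[(2, 20), (5, 72)] -> pick v2 -> 20
v6: WRITE b=72  (b history now [(1, 27), (3, 67), (4, 7), (6, 72)])
v7: WRITE b=11  (b history now [(1, 27), (3, 67), (4, 7), (6, 72), (7, 11)])
v8: WRITE b=5  (b history now [(1, 27), (3, 67), (4, 7), (6, 72), (7, 11), (8, 5)])
v9: WRITE a=50  (a history now [(2, 20), (5, 72), (9, 50)])
v10: WRITE b=27  (b history now [(1, 27), (3, 67), (4, 7), (6, 72), (7, 11), (8, 5), (10, 27)])
v11: WRITE a=18  (a history now [(2, 20), (5, 72), (9, 50), (11, 18)])
v12: WRITE b=25  (b history now [(1, 27), (3, 67), (4, 7), (6, 72), (7, 11), (8, 5), (10, 27), (12, 25)])
READ a @v11: history=[(2, 20), (5, 72), (9, 50), (11, 18)] -> pick v11 -> 18
v13: WRITE a=59  (a history now [(2, 20), (5, 72), (9, 50), (11, 18), (13, 59)])
READ b @v6: history=[(1, 27), (3, 67), (4, 7), (6, 72), (7, 11), (8, 5), (10, 27), (12, 25)] -> pick v6 -> 72
v14: WRITE b=55  (b history now [(1, 27), (3, 67), (4, 7), (6, 72), (7, 11), (8, 5), (10, 27), (12, 25), (14, 55)])
READ a @v4: history=[(2, 20), (5, 72), (9, 50), (11, 18), (13, 59)] -> pick v2 -> 20
v15: WRITE a=51  (a history now [(2, 20), (5, 72), (9, 50), (11, 18), (13, 59), (15, 51)])
READ b @v11: history=[(1, 27), (3, 67), (4, 7), (6, 72), (7, 11), (8, 5), (10, 27), (12, 25), (14, 55)] -> pick v10 -> 27
v16: WRITE a=48  (a history now [(2, 20), (5, 72), (9, 50), (11, 18), (13, 59), (15, 51), (16, 48)])
v17: WRITE a=29  (a history now [(2, 20), (5, 72), (9, 50), (11, 18), (13, 59), (15, 51), (16, 48), (17, 29)])
READ a @v5: history=[(2, 20), (5, 72), (9, 50), (11, 18), (13, 59), (15, 51), (16, 48), (17, 29)] -> pick v5 -> 72
READ a @v15: history=[(2, 20), (5, 72), (9, 50), (11, 18), (13, 59), (15, 51), (16, 48), (17, 29)] -> pick v15 -> 51
READ a @v10: history=[(2, 20), (5, 72), (9, 50), (11, 18), (13, 59), (15, 51), (16, 48), (17, 29)] -> pick v9 -> 50
v18: WRITE a=35  (a history now [(2, 20), (5, 72), (9, 50), (11, 18), (13, 59), (15, 51), (16, 48), (17, 29), (18, 35)])
v19: WRITE b=53  (b history now [(1, 27), (3, 67), (4, 7), (6, 72), (7, 11), (8, 5), (10, 27), (12, 25), (14, 55), (19, 53)])
Read results in order: ['NONE', 'NONE', '20', '20', '18', '72', '20', '27', '72', '51', '50']
NONE count = 2

Answer: 2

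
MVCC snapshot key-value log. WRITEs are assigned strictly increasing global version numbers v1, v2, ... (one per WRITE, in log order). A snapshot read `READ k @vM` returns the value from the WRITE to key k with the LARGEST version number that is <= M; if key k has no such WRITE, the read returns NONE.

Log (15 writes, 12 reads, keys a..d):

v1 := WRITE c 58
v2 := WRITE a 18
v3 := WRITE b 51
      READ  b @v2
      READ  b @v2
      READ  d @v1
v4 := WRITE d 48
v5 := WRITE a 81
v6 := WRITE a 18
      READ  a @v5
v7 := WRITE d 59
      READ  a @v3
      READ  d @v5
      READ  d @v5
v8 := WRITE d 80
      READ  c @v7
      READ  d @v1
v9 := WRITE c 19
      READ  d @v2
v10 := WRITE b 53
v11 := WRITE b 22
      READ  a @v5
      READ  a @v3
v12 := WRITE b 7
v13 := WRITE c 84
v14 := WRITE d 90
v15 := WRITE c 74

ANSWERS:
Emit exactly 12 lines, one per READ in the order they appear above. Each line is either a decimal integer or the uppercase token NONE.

Answer: NONE
NONE
NONE
81
18
48
48
58
NONE
NONE
81
18

Derivation:
v1: WRITE c=58  (c history now [(1, 58)])
v2: WRITE a=18  (a history now [(2, 18)])
v3: WRITE b=51  (b history now [(3, 51)])
READ b @v2: history=[(3, 51)] -> no version <= 2 -> NONE
READ b @v2: history=[(3, 51)] -> no version <= 2 -> NONE
READ d @v1: history=[] -> no version <= 1 -> NONE
v4: WRITE d=48  (d history now [(4, 48)])
v5: WRITE a=81  (a history now [(2, 18), (5, 81)])
v6: WRITE a=18  (a history now [(2, 18), (5, 81), (6, 18)])
READ a @v5: history=[(2, 18), (5, 81), (6, 18)] -> pick v5 -> 81
v7: WRITE d=59  (d history now [(4, 48), (7, 59)])
READ a @v3: history=[(2, 18), (5, 81), (6, 18)] -> pick v2 -> 18
READ d @v5: history=[(4, 48), (7, 59)] -> pick v4 -> 48
READ d @v5: history=[(4, 48), (7, 59)] -> pick v4 -> 48
v8: WRITE d=80  (d history now [(4, 48), (7, 59), (8, 80)])
READ c @v7: history=[(1, 58)] -> pick v1 -> 58
READ d @v1: history=[(4, 48), (7, 59), (8, 80)] -> no version <= 1 -> NONE
v9: WRITE c=19  (c history now [(1, 58), (9, 19)])
READ d @v2: history=[(4, 48), (7, 59), (8, 80)] -> no version <= 2 -> NONE
v10: WRITE b=53  (b history now [(3, 51), (10, 53)])
v11: WRITE b=22  (b history now [(3, 51), (10, 53), (11, 22)])
READ a @v5: history=[(2, 18), (5, 81), (6, 18)] -> pick v5 -> 81
READ a @v3: history=[(2, 18), (5, 81), (6, 18)] -> pick v2 -> 18
v12: WRITE b=7  (b history now [(3, 51), (10, 53), (11, 22), (12, 7)])
v13: WRITE c=84  (c history now [(1, 58), (9, 19), (13, 84)])
v14: WRITE d=90  (d history now [(4, 48), (7, 59), (8, 80), (14, 90)])
v15: WRITE c=74  (c history now [(1, 58), (9, 19), (13, 84), (15, 74)])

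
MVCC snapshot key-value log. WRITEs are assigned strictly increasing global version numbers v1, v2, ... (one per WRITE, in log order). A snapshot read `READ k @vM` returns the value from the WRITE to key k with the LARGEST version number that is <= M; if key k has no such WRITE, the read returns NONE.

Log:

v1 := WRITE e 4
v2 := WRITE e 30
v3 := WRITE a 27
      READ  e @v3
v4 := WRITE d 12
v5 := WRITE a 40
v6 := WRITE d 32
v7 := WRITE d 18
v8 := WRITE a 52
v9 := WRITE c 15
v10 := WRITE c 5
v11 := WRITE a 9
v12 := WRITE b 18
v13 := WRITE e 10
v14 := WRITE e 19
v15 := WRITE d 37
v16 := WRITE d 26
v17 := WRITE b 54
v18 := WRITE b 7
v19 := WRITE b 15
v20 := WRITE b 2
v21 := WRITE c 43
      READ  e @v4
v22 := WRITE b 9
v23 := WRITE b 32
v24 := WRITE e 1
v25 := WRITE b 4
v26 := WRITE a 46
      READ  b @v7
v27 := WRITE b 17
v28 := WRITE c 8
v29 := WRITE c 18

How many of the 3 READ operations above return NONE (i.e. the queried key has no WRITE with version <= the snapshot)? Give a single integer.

v1: WRITE e=4  (e history now [(1, 4)])
v2: WRITE e=30  (e history now [(1, 4), (2, 30)])
v3: WRITE a=27  (a history now [(3, 27)])
READ e @v3: history=[(1, 4), (2, 30)] -> pick v2 -> 30
v4: WRITE d=12  (d history now [(4, 12)])
v5: WRITE a=40  (a history now [(3, 27), (5, 40)])
v6: WRITE d=32  (d history now [(4, 12), (6, 32)])
v7: WRITE d=18  (d history now [(4, 12), (6, 32), (7, 18)])
v8: WRITE a=52  (a history now [(3, 27), (5, 40), (8, 52)])
v9: WRITE c=15  (c history now [(9, 15)])
v10: WRITE c=5  (c history now [(9, 15), (10, 5)])
v11: WRITE a=9  (a history now [(3, 27), (5, 40), (8, 52), (11, 9)])
v12: WRITE b=18  (b history now [(12, 18)])
v13: WRITE e=10  (e history now [(1, 4), (2, 30), (13, 10)])
v14: WRITE e=19  (e history now [(1, 4), (2, 30), (13, 10), (14, 19)])
v15: WRITE d=37  (d history now [(4, 12), (6, 32), (7, 18), (15, 37)])
v16: WRITE d=26  (d history now [(4, 12), (6, 32), (7, 18), (15, 37), (16, 26)])
v17: WRITE b=54  (b history now [(12, 18), (17, 54)])
v18: WRITE b=7  (b history now [(12, 18), (17, 54), (18, 7)])
v19: WRITE b=15  (b history now [(12, 18), (17, 54), (18, 7), (19, 15)])
v20: WRITE b=2  (b history now [(12, 18), (17, 54), (18, 7), (19, 15), (20, 2)])
v21: WRITE c=43  (c history now [(9, 15), (10, 5), (21, 43)])
READ e @v4: history=[(1, 4), (2, 30), (13, 10), (14, 19)] -> pick v2 -> 30
v22: WRITE b=9  (b history now [(12, 18), (17, 54), (18, 7), (19, 15), (20, 2), (22, 9)])
v23: WRITE b=32  (b history now [(12, 18), (17, 54), (18, 7), (19, 15), (20, 2), (22, 9), (23, 32)])
v24: WRITE e=1  (e history now [(1, 4), (2, 30), (13, 10), (14, 19), (24, 1)])
v25: WRITE b=4  (b history now [(12, 18), (17, 54), (18, 7), (19, 15), (20, 2), (22, 9), (23, 32), (25, 4)])
v26: WRITE a=46  (a history now [(3, 27), (5, 40), (8, 52), (11, 9), (26, 46)])
READ b @v7: history=[(12, 18), (17, 54), (18, 7), (19, 15), (20, 2), (22, 9), (23, 32), (25, 4)] -> no version <= 7 -> NONE
v27: WRITE b=17  (b history now [(12, 18), (17, 54), (18, 7), (19, 15), (20, 2), (22, 9), (23, 32), (25, 4), (27, 17)])
v28: WRITE c=8  (c history now [(9, 15), (10, 5), (21, 43), (28, 8)])
v29: WRITE c=18  (c history now [(9, 15), (10, 5), (21, 43), (28, 8), (29, 18)])
Read results in order: ['30', '30', 'NONE']
NONE count = 1

Answer: 1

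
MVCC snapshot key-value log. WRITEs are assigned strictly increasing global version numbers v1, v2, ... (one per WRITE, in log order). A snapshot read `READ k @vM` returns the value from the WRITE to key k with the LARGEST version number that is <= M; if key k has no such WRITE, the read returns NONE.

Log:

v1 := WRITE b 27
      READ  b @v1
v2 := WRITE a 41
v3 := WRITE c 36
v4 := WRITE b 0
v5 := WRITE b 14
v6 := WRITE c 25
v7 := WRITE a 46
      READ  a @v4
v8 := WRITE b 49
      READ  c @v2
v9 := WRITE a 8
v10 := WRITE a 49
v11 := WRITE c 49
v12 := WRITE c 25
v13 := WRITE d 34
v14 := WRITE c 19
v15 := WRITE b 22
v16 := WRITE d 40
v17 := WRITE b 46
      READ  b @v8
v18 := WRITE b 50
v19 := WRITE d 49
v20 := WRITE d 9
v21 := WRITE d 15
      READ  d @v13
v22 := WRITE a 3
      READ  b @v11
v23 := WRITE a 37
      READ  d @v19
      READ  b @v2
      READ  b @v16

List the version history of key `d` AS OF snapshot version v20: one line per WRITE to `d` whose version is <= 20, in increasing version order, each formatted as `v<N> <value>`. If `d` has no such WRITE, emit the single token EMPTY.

Answer: v13 34
v16 40
v19 49
v20 9

Derivation:
Scan writes for key=d with version <= 20:
  v1 WRITE b 27 -> skip
  v2 WRITE a 41 -> skip
  v3 WRITE c 36 -> skip
  v4 WRITE b 0 -> skip
  v5 WRITE b 14 -> skip
  v6 WRITE c 25 -> skip
  v7 WRITE a 46 -> skip
  v8 WRITE b 49 -> skip
  v9 WRITE a 8 -> skip
  v10 WRITE a 49 -> skip
  v11 WRITE c 49 -> skip
  v12 WRITE c 25 -> skip
  v13 WRITE d 34 -> keep
  v14 WRITE c 19 -> skip
  v15 WRITE b 22 -> skip
  v16 WRITE d 40 -> keep
  v17 WRITE b 46 -> skip
  v18 WRITE b 50 -> skip
  v19 WRITE d 49 -> keep
  v20 WRITE d 9 -> keep
  v21 WRITE d 15 -> drop (> snap)
  v22 WRITE a 3 -> skip
  v23 WRITE a 37 -> skip
Collected: [(13, 34), (16, 40), (19, 49), (20, 9)]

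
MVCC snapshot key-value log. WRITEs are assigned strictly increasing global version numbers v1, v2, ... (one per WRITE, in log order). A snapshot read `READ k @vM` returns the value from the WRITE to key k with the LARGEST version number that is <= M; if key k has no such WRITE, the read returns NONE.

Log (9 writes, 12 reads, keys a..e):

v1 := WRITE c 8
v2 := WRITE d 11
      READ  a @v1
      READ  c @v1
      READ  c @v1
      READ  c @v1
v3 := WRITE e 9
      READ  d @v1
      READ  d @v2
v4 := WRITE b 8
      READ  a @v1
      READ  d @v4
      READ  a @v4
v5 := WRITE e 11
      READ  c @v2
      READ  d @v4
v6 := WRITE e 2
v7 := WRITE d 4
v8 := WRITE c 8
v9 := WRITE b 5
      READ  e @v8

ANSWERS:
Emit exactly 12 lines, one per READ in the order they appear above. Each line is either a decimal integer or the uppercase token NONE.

v1: WRITE c=8  (c history now [(1, 8)])
v2: WRITE d=11  (d history now [(2, 11)])
READ a @v1: history=[] -> no version <= 1 -> NONE
READ c @v1: history=[(1, 8)] -> pick v1 -> 8
READ c @v1: history=[(1, 8)] -> pick v1 -> 8
READ c @v1: history=[(1, 8)] -> pick v1 -> 8
v3: WRITE e=9  (e history now [(3, 9)])
READ d @v1: history=[(2, 11)] -> no version <= 1 -> NONE
READ d @v2: history=[(2, 11)] -> pick v2 -> 11
v4: WRITE b=8  (b history now [(4, 8)])
READ a @v1: history=[] -> no version <= 1 -> NONE
READ d @v4: history=[(2, 11)] -> pick v2 -> 11
READ a @v4: history=[] -> no version <= 4 -> NONE
v5: WRITE e=11  (e history now [(3, 9), (5, 11)])
READ c @v2: history=[(1, 8)] -> pick v1 -> 8
READ d @v4: history=[(2, 11)] -> pick v2 -> 11
v6: WRITE e=2  (e history now [(3, 9), (5, 11), (6, 2)])
v7: WRITE d=4  (d history now [(2, 11), (7, 4)])
v8: WRITE c=8  (c history now [(1, 8), (8, 8)])
v9: WRITE b=5  (b history now [(4, 8), (9, 5)])
READ e @v8: history=[(3, 9), (5, 11), (6, 2)] -> pick v6 -> 2

Answer: NONE
8
8
8
NONE
11
NONE
11
NONE
8
11
2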